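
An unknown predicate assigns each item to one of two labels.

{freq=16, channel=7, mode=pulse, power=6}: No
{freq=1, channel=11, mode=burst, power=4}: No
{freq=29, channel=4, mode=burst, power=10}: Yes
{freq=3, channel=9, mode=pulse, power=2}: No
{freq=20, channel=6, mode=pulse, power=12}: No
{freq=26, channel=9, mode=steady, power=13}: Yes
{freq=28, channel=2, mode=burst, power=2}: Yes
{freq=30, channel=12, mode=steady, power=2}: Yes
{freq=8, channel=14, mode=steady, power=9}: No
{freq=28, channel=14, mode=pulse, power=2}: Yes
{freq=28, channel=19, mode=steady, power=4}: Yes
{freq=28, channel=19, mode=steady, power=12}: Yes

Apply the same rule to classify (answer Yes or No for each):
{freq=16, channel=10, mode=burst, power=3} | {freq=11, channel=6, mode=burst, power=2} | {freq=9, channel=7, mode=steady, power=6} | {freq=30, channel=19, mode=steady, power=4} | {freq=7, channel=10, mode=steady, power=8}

No, No, No, Yes, No

The classifier is using: freq ≥ 26.
{freq=16, channel=10, mode=burst, power=3}: freq = 16 — does not pass, so No. {freq=11, channel=6, mode=burst, power=2}: freq = 11 — does not pass, so No. {freq=9, channel=7, mode=steady, power=6}: freq = 9 — does not pass, so No. {freq=30, channel=19, mode=steady, power=4}: freq = 30 — satisfies this, so Yes. {freq=7, channel=10, mode=steady, power=8}: freq = 7 — does not pass, so No.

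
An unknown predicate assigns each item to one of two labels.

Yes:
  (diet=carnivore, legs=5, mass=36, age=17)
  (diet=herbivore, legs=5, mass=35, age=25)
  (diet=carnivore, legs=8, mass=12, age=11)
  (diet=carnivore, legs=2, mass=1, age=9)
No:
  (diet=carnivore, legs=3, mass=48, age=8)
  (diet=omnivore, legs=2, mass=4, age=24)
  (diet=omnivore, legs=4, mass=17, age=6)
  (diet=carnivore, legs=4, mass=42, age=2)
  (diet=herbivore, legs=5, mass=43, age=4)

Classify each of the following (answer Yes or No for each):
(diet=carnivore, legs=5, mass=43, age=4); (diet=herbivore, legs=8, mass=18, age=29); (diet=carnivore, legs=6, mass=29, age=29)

No, Yes, Yes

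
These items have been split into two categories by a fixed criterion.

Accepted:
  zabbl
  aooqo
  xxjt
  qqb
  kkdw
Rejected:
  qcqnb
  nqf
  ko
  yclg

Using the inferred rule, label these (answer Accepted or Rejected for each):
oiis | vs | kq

All 'Accepted' examples share one property — has a double letter — and every 'Rejected' example lacks it.
oiis → 'ii' doubled → Accepted. vs → no doubled letter → Rejected. kq → no doubled letter → Rejected.

Accepted, Rejected, Rejected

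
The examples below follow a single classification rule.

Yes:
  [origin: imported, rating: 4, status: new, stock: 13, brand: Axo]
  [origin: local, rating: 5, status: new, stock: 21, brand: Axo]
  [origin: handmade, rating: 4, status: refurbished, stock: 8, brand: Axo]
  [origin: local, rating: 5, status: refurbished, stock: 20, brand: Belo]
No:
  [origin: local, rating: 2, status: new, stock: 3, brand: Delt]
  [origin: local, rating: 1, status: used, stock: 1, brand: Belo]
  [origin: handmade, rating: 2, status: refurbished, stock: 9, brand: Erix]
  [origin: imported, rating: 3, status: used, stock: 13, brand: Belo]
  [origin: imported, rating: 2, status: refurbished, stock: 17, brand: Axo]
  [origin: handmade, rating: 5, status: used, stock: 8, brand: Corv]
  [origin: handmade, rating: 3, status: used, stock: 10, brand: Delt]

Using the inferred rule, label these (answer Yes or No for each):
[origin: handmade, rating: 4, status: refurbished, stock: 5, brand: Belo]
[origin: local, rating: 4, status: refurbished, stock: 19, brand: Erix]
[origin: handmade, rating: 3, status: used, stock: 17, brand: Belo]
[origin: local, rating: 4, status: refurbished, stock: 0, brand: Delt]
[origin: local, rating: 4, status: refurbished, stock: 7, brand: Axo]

Yes, Yes, No, Yes, Yes

The common property of the 'Yes' items is: rating = 4 OR stock ≥ 20. No 'No' item has it.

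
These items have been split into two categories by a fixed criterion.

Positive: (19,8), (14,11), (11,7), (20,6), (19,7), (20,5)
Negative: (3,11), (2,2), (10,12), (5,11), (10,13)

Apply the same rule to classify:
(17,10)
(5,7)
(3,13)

Positive, Negative, Negative

The distinguishing property — first > second — holds for all the 'Positive' cases and none of the 'Negative' cases.
(17,10): 17 > 10, meets the rule → Positive. (5,7): 5 < 7, does not pass → Negative. (3,13): 3 < 13, does not pass → Negative.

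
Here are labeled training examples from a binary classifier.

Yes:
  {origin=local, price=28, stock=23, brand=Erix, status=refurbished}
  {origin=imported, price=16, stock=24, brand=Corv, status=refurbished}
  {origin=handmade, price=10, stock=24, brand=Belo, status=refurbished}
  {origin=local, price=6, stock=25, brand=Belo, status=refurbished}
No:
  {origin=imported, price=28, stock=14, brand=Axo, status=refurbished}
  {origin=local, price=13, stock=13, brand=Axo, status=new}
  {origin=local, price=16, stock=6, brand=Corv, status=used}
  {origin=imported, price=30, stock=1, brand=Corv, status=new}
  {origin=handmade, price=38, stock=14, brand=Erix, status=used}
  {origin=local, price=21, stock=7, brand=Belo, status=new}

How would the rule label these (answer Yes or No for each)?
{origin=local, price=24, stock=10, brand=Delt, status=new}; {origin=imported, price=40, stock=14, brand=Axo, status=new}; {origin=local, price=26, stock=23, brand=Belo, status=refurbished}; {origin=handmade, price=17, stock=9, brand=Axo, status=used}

Rule: stock ≥ 23. This holds for each 'Yes' example and fails for each 'No' one.

No, No, Yes, No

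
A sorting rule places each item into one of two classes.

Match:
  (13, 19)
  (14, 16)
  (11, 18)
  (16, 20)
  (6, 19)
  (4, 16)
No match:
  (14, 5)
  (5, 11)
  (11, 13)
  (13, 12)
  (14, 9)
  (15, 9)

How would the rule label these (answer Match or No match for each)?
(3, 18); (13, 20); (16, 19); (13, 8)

A rule that fits every label: second ≥ 14 — true of each 'Match' example, false of each 'No match' one.
(3, 18): Match (second 18). (13, 20): Match (second 20). (16, 19): Match (second 19). (13, 8): No match (second 8).

Match, Match, Match, No match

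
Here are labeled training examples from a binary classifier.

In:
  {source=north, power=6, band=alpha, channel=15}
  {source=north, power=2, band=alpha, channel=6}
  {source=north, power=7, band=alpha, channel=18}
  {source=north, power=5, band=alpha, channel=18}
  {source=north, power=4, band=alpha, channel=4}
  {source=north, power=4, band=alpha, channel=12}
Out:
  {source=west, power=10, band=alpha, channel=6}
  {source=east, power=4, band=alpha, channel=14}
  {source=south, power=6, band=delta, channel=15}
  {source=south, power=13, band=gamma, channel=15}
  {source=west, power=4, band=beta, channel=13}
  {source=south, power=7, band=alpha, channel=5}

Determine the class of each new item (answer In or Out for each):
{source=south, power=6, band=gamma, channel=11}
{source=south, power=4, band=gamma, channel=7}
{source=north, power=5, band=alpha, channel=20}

Out, Out, In

Rule: source is north. This holds for each 'In' example and fails for each 'Out' one.
{source=south, power=6, band=gamma, channel=11}: Out (source is south). {source=south, power=4, band=gamma, channel=7}: Out (source is south). {source=north, power=5, band=alpha, channel=20}: In (source is north).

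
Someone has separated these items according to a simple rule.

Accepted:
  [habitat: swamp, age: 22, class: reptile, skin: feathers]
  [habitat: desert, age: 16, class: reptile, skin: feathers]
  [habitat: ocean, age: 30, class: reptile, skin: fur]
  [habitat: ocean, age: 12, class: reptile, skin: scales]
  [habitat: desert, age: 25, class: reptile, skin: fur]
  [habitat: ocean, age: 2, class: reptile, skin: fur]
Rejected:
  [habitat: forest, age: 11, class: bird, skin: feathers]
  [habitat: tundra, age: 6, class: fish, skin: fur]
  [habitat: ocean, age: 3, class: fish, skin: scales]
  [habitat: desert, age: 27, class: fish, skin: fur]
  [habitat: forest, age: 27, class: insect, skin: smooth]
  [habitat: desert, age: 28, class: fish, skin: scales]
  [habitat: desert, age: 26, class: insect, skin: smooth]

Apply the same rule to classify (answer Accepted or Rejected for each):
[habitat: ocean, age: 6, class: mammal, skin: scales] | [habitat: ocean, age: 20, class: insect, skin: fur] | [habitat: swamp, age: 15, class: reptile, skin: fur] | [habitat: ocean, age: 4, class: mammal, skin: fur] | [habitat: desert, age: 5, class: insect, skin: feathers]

All 'Accepted' examples share one property — class is reptile — and every 'Rejected' example lacks it.
[habitat: ocean, age: 6, class: mammal, skin: scales] — class is mammal, hence Rejected.
[habitat: ocean, age: 20, class: insect, skin: fur] — class is insect, hence Rejected.
[habitat: swamp, age: 15, class: reptile, skin: fur] — class is reptile, hence Accepted.
[habitat: ocean, age: 4, class: mammal, skin: fur] — class is mammal, hence Rejected.
[habitat: desert, age: 5, class: insect, skin: feathers] — class is insect, hence Rejected.

Rejected, Rejected, Accepted, Rejected, Rejected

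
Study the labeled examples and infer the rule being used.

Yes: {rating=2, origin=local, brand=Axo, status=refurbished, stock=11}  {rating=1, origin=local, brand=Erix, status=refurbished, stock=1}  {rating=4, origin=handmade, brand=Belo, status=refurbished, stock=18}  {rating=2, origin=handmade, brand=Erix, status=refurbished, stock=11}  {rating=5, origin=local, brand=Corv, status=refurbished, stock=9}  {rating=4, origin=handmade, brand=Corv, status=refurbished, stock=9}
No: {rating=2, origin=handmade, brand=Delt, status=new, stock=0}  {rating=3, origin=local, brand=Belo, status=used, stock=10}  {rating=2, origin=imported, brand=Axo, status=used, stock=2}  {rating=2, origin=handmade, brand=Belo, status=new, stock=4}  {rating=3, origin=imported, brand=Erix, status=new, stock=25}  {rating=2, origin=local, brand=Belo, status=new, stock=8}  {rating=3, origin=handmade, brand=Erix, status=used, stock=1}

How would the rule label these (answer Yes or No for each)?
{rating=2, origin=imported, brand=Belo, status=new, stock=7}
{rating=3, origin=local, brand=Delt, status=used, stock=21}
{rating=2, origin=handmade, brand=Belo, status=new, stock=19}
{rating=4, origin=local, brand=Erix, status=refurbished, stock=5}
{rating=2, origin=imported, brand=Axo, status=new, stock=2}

No, No, No, Yes, No

A rule that fits every label: status is refurbished — true of each 'Yes' example, false of each 'No' one.
{rating=2, origin=imported, brand=Belo, status=new, stock=7}: status is new, does not satisfy this → No.
{rating=3, origin=local, brand=Delt, status=used, stock=21}: status is used, does not satisfy this → No.
{rating=2, origin=handmade, brand=Belo, status=new, stock=19}: status is new, does not satisfy this → No.
{rating=4, origin=local, brand=Erix, status=refurbished, stock=5}: status is refurbished, satisfies this → Yes.
{rating=2, origin=imported, brand=Axo, status=new, stock=2}: status is new, does not satisfy this → No.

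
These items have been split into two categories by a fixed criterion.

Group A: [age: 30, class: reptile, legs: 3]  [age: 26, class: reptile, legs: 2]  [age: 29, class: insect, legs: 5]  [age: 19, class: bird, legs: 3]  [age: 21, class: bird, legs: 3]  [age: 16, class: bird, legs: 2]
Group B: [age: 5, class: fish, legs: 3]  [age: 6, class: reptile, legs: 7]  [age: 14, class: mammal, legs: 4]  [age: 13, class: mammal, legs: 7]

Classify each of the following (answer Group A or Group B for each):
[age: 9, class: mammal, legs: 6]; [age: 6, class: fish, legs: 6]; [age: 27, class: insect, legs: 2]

Group B, Group B, Group A

Rule: age ≥ 16. This holds for each 'Group A' example and fails for each 'Group B' one.
[age: 9, class: mammal, legs: 6] → age = 9 → Group B.
[age: 6, class: fish, legs: 6] → age = 6 → Group B.
[age: 27, class: insect, legs: 2] → age = 27 → Group A.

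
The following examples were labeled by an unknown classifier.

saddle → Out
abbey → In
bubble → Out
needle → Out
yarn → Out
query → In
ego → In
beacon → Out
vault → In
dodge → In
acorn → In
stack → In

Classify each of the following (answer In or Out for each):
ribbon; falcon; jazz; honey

Out, Out, Out, In

Looking at the examples, the only property every 'In' case has and every 'Out' case lacks is: odd length.
ribbon: length 6, lacks this property → Out.
falcon: length 6, lacks this property → Out.
jazz: length 4, lacks this property → Out.
honey: length 5, fits → In.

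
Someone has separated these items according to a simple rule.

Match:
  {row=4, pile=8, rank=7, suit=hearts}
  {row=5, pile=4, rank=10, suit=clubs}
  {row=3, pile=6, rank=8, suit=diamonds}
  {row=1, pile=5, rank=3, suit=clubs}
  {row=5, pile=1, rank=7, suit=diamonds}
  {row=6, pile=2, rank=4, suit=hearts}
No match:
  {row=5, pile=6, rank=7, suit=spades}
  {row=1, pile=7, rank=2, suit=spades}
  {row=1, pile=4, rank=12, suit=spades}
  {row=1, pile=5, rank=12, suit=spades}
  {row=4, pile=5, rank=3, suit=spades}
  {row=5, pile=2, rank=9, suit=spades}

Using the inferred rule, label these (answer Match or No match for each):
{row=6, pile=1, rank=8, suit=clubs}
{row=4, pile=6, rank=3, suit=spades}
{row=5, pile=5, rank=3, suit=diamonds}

The pattern is that an item is 'Match' exactly when: suit is not spades.
{row=6, pile=1, rank=8, suit=clubs} → suit is clubs → Match.
{row=4, pile=6, rank=3, suit=spades} → suit is spades → No match.
{row=5, pile=5, rank=3, suit=diamonds} → suit is diamonds → Match.

Match, No match, Match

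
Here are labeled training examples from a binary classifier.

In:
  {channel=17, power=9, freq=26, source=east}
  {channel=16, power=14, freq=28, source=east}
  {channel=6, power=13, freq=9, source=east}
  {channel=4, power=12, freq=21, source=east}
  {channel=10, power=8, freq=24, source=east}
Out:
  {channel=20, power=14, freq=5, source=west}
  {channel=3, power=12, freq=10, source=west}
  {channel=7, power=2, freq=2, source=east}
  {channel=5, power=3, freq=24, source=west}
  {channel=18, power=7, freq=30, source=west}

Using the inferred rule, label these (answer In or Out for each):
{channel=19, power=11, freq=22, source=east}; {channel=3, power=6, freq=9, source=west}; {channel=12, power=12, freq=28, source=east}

In, Out, In

All 'In' examples share one property — source is east AND freq ≥ 5 — and every 'Out' example lacks it.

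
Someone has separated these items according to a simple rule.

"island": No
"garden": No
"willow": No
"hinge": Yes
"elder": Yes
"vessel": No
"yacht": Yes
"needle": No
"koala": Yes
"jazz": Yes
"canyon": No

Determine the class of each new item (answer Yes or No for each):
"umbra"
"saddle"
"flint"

The common property of the 'Yes' items is: length ≤ 5. No 'No' item has it.

Yes, No, Yes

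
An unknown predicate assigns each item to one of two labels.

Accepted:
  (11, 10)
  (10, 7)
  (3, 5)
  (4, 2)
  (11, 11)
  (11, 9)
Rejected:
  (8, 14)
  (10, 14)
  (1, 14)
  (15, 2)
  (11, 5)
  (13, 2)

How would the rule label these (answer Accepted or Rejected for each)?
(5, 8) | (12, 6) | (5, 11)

The common property of the 'Accepted' items is: |first − second| ≤ 3. No 'Rejected' item has it.
(5, 8): |5−8| = 3, fits → Accepted.
(12, 6): |12−6| = 6, doesn't qualify → Rejected.
(5, 11): |5−11| = 6, doesn't qualify → Rejected.

Accepted, Rejected, Rejected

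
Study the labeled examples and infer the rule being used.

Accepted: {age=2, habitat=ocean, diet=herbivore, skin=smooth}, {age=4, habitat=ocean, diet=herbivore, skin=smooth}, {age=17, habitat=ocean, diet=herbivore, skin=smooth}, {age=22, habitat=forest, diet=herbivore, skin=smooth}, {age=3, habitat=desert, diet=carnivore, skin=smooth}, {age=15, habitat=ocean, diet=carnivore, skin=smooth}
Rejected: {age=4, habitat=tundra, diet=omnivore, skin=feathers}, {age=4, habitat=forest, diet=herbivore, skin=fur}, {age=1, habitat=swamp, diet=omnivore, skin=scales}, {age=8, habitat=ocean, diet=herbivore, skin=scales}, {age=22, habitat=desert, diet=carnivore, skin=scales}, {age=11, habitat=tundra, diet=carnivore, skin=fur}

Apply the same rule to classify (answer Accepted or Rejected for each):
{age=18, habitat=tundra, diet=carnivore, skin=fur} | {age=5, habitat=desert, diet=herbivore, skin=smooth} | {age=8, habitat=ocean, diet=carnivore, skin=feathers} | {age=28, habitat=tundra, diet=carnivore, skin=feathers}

Rejected, Accepted, Rejected, Rejected

The distinguishing property — skin is smooth — holds for all the 'Accepted' cases and none of the 'Rejected' cases.
{age=18, habitat=tundra, diet=carnivore, skin=fur}: Rejected (skin is fur). {age=5, habitat=desert, diet=herbivore, skin=smooth}: Accepted (skin is smooth). {age=8, habitat=ocean, diet=carnivore, skin=feathers}: Rejected (skin is feathers). {age=28, habitat=tundra, diet=carnivore, skin=feathers}: Rejected (skin is feathers).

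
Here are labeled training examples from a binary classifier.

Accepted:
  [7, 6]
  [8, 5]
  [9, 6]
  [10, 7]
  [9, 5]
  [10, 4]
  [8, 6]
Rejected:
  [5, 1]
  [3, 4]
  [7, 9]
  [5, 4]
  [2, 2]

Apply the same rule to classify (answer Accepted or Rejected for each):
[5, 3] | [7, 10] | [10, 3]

The simplest hypothesis consistent with all the labels is: first > second AND sum ≥ 13.
Rejected: [5, 3], since 5 > 3, 5+3 = 8.
Rejected: [7, 10], since 7 < 10, 7+10 = 17.
Accepted: [10, 3], since 10 > 3, 10+3 = 13.

Rejected, Rejected, Accepted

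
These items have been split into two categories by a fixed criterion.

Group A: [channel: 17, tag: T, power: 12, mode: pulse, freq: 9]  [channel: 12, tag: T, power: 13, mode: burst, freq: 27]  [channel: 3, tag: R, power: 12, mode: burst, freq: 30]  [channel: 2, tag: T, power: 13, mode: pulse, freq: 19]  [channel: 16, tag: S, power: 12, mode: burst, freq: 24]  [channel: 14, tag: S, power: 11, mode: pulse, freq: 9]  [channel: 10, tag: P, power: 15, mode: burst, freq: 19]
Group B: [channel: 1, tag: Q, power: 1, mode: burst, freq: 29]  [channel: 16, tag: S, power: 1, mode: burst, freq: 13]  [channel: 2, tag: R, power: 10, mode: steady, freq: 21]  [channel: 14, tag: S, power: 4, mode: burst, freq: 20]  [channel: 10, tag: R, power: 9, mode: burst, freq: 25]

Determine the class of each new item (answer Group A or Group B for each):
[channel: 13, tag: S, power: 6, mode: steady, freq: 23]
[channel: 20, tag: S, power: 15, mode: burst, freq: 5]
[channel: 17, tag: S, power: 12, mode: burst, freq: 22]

Group B, Group A, Group A

The simplest hypothesis consistent with all the labels is: power ≥ 11.
[channel: 13, tag: S, power: 6, mode: steady, freq: 23] — power = 6, hence Group B. [channel: 20, tag: S, power: 15, mode: burst, freq: 5] — power = 15, hence Group A. [channel: 17, tag: S, power: 12, mode: burst, freq: 22] — power = 12, hence Group A.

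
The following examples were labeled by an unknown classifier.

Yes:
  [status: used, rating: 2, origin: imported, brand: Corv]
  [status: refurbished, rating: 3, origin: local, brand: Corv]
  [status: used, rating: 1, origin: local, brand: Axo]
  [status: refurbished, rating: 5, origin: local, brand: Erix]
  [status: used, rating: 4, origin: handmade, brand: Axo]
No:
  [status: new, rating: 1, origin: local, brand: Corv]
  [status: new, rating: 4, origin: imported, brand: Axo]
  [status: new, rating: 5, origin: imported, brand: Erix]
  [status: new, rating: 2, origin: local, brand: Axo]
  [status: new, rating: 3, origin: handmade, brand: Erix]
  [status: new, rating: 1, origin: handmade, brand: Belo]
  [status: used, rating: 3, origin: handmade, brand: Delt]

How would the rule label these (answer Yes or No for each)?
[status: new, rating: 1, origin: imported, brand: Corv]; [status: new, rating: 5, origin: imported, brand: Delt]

No, No

The distinguishing property — status is not new AND brand is not Delt — holds for all the 'Yes' cases and none of the 'No' cases.
[status: new, rating: 1, origin: imported, brand: Corv]: No (status is new, brand is Corv).
[status: new, rating: 5, origin: imported, brand: Delt]: No (status is new, brand is Delt).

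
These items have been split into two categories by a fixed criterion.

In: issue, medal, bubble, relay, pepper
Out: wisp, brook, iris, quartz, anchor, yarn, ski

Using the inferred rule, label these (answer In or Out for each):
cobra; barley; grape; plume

Out, In, In, In

One predicate separates the groups cleanly: contains 'e'.
cobra: Out (no 'e'). barley: In (has 'e'). grape: In (has 'e'). plume: In (has 'e').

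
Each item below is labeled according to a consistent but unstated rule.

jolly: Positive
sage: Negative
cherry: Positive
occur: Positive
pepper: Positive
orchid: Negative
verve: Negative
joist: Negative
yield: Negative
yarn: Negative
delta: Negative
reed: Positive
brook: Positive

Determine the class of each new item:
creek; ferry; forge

Comparing the two groups points to one rule — has a double letter.
creek: 'ee' doubled — matches, so Positive. ferry: 'rr' doubled — matches, so Positive. forge: no doubled letter — does not fit, so Negative.

Positive, Positive, Negative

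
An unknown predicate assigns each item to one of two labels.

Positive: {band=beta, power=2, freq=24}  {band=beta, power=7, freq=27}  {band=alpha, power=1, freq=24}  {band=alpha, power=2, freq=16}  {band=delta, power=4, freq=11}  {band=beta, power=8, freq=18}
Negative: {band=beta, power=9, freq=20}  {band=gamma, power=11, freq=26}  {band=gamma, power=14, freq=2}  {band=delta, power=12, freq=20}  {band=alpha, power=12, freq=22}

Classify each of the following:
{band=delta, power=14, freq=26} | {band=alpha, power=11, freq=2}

The common property of the 'Positive' items is: power ≤ 8. No 'Negative' item has it.

Negative, Negative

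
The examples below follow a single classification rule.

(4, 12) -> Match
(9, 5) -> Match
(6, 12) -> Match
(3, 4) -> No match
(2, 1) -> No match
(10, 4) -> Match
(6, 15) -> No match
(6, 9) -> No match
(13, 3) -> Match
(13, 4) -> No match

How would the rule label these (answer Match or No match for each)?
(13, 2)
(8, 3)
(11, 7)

Every 'Match' example satisfies: sum is even. None of the 'No match' examples do.

No match, No match, Match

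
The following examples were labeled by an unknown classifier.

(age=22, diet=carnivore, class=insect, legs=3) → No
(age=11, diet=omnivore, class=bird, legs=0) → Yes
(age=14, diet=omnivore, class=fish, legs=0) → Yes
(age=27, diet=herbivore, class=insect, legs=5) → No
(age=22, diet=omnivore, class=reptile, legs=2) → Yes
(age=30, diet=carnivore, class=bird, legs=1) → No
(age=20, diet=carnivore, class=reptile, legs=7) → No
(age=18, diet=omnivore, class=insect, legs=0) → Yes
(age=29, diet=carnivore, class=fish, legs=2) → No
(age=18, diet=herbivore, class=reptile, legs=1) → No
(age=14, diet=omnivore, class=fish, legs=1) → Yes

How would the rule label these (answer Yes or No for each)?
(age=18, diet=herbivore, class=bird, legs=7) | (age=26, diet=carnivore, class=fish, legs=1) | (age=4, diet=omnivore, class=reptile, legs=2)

No, No, Yes

Rule: diet is omnivore. This holds for each 'Yes' example and fails for each 'No' one.
No: (age=18, diet=herbivore, class=bird, legs=7), since diet is herbivore. No: (age=26, diet=carnivore, class=fish, legs=1), since diet is carnivore. Yes: (age=4, diet=omnivore, class=reptile, legs=2), since diet is omnivore.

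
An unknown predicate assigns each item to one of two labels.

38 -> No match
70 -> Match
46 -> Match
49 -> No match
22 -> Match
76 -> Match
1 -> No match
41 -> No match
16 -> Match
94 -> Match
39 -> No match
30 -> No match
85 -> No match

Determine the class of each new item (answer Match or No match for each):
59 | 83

All 'Match' examples share one property — ≡ 4 (mod 6) — and every 'No match' example lacks it.
No match: 59, since 59 mod 6 = 5.
No match: 83, since 83 mod 6 = 5.

No match, No match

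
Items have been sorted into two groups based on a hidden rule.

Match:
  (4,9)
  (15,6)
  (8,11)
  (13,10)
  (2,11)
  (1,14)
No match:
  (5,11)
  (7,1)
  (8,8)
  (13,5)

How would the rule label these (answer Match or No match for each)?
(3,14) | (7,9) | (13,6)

The simplest hypothesis consistent with all the labels is: sum is odd.
Match: (3,14), since 3+14 = 17. No match: (7,9), since 7+9 = 16. Match: (13,6), since 13+6 = 19.

Match, No match, Match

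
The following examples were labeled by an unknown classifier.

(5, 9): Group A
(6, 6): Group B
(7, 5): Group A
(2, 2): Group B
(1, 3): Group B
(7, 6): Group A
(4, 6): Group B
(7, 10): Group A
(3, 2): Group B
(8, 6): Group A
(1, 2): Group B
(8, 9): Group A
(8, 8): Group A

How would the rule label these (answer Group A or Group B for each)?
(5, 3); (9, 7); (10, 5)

Group B, Group A, Group A

The classifier is using: max ≥ 7.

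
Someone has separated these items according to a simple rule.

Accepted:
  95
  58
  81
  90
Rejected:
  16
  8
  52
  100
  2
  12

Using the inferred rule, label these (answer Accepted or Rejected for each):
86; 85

'Accepted' ⟺ digit sum ≥ 9.
86 → digit sum 8+6 = 14 → Accepted.
85 → digit sum 8+5 = 13 → Accepted.

Accepted, Accepted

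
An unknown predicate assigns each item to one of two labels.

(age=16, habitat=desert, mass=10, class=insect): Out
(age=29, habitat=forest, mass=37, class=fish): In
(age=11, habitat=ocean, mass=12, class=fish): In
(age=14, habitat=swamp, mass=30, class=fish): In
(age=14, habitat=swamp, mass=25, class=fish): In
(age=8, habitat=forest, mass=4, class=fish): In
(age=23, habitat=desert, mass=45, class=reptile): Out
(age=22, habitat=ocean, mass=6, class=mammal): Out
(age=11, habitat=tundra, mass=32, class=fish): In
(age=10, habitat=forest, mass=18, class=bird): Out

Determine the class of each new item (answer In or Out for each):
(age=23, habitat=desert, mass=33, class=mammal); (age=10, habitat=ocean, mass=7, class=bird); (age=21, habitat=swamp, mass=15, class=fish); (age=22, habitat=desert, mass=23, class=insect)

Out, Out, In, Out

Every 'In' example satisfies: class is fish. None of the 'Out' examples do.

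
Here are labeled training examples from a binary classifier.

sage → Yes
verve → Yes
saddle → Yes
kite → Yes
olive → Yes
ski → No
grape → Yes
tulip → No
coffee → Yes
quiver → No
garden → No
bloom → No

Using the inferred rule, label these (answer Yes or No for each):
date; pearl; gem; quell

Yes, No, No, No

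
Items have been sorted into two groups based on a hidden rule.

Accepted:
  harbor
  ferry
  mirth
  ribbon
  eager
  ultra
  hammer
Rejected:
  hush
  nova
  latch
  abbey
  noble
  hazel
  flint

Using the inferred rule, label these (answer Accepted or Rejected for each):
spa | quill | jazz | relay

Rejected, Rejected, Rejected, Accepted

'Accepted' ⟺ contains 'r'.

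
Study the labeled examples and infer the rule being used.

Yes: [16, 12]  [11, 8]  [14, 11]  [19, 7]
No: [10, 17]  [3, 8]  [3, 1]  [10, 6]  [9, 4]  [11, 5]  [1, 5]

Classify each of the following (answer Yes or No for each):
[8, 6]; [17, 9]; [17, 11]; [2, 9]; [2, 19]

No, Yes, Yes, No, No

The classifier is using: first > second AND sum ≥ 19.
[8, 6]: 8 > 6, 8+6 = 14, doesn't match → No. [17, 9]: 17 > 9, 17+9 = 26, fits → Yes. [17, 11]: 17 > 11, 17+11 = 28, fits → Yes. [2, 9]: 2 < 9, 2+9 = 11, doesn't match → No. [2, 19]: 2 < 19, 2+19 = 21, doesn't match → No.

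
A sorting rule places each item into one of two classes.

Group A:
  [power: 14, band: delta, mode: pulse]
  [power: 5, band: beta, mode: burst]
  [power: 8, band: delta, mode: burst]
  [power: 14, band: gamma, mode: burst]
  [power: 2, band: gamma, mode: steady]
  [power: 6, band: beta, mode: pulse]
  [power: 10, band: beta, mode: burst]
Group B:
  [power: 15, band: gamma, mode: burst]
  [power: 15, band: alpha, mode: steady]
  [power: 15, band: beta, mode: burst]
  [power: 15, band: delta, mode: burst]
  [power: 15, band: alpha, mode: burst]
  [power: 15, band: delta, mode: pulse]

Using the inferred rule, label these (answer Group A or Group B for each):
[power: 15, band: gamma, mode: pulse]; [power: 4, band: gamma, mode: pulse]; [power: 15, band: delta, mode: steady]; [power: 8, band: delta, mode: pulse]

Group B, Group A, Group B, Group A

Rule: power ≤ 14. This holds for each 'Group A' example and fails for each 'Group B' one.
Group B: [power: 15, band: gamma, mode: pulse], since power = 15.
Group A: [power: 4, band: gamma, mode: pulse], since power = 4.
Group B: [power: 15, band: delta, mode: steady], since power = 15.
Group A: [power: 8, band: delta, mode: pulse], since power = 8.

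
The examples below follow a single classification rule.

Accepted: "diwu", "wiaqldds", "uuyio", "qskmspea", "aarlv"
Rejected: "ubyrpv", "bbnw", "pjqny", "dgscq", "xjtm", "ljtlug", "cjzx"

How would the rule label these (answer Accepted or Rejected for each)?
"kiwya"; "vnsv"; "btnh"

Accepted, Rejected, Rejected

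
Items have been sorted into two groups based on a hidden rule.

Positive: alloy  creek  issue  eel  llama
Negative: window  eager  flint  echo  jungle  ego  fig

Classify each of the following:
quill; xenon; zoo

Every 'Positive' example satisfies: has a double letter. None of the 'Negative' examples do.

Positive, Negative, Positive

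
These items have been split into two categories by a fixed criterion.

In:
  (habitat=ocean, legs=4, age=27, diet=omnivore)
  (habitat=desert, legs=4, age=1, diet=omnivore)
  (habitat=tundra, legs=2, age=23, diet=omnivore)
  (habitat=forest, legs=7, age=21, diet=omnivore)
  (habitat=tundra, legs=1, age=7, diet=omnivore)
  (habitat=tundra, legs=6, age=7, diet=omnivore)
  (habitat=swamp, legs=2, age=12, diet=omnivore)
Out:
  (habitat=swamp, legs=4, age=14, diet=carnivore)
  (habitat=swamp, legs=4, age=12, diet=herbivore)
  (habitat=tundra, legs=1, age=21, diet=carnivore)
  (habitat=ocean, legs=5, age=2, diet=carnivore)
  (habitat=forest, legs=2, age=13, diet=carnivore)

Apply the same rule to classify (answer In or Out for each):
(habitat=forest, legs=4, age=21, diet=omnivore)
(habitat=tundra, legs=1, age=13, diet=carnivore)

In, Out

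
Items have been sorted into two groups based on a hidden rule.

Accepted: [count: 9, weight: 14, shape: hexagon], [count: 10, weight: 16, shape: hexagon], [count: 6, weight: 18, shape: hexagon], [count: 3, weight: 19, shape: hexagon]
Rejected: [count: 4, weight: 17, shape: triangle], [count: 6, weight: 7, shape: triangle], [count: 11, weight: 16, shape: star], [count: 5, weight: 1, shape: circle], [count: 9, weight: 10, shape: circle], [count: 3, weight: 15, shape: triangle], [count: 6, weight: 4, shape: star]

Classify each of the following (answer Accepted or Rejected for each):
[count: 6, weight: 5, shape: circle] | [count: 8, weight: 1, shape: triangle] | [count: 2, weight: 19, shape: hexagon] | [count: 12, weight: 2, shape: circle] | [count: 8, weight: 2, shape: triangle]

Looking at the examples, the only property every 'Accepted' case has and every 'Rejected' case lacks is: shape is hexagon.
[count: 6, weight: 5, shape: circle] → shape is circle → Rejected. [count: 8, weight: 1, shape: triangle] → shape is triangle → Rejected. [count: 2, weight: 19, shape: hexagon] → shape is hexagon → Accepted. [count: 12, weight: 2, shape: circle] → shape is circle → Rejected. [count: 8, weight: 2, shape: triangle] → shape is triangle → Rejected.

Rejected, Rejected, Accepted, Rejected, Rejected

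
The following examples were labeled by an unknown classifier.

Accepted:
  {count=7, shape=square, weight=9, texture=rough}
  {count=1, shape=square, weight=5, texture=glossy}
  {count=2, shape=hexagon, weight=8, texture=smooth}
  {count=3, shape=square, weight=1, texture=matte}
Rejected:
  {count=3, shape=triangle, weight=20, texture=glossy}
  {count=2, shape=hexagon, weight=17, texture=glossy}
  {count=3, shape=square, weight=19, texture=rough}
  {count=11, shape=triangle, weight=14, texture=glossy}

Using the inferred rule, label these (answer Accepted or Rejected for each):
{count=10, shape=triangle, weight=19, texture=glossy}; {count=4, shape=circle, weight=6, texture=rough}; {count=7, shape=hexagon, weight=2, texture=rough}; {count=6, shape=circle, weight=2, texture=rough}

The common property of the 'Accepted' items is: weight ≤ 9. No 'Rejected' item has it.
{count=10, shape=triangle, weight=19, texture=glossy}: Rejected (weight = 19). {count=4, shape=circle, weight=6, texture=rough}: Accepted (weight = 6). {count=7, shape=hexagon, weight=2, texture=rough}: Accepted (weight = 2). {count=6, shape=circle, weight=2, texture=rough}: Accepted (weight = 2).

Rejected, Accepted, Accepted, Accepted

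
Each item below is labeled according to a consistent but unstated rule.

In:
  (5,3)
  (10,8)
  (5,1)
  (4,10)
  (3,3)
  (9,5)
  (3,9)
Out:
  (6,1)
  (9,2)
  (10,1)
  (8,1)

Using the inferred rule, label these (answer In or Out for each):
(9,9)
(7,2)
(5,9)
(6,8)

In, Out, In, In

The distinguishing property — sum is even — holds for all the 'In' cases and none of the 'Out' cases.
(9,9) → 9+9 = 18 → In.
(7,2) → 7+2 = 9 → Out.
(5,9) → 5+9 = 14 → In.
(6,8) → 6+8 = 14 → In.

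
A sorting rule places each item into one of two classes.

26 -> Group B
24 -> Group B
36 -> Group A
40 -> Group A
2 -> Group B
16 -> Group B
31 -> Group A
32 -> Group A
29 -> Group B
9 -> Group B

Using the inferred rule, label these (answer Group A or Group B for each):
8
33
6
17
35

Group B, Group A, Group B, Group B, Group A

Rule: at least 31. This holds for each 'Group A' example and fails for each 'Group B' one.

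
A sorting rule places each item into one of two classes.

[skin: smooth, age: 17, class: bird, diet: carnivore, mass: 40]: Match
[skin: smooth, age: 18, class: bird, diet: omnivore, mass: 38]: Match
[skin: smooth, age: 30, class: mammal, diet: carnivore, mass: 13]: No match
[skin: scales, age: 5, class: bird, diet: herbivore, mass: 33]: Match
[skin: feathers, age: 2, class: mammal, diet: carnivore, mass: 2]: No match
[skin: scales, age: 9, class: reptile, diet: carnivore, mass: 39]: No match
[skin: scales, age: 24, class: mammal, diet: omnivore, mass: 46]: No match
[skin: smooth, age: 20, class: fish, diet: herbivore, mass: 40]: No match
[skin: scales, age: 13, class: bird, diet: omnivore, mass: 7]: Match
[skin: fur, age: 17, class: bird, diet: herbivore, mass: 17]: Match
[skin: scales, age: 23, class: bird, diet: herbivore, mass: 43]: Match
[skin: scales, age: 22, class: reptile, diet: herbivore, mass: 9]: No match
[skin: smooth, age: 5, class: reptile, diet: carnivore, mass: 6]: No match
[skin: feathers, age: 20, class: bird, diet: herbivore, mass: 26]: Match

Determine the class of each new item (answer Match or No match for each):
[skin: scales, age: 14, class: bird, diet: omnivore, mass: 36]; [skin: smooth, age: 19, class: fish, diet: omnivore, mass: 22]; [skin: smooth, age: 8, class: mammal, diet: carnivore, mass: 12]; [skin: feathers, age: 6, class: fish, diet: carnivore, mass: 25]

The rule appears to be: class is bird.

Match, No match, No match, No match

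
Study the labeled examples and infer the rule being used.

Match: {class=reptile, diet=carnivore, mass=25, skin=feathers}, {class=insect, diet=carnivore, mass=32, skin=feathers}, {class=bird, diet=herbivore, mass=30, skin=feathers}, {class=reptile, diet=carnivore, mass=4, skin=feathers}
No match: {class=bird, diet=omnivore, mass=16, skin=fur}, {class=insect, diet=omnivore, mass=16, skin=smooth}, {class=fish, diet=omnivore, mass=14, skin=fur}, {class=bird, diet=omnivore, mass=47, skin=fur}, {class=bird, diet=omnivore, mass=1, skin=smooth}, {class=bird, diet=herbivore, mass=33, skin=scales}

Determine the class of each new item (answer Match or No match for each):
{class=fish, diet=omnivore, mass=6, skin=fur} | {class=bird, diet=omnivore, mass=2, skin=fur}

The rule appears to be: skin is feathers.
No match: {class=fish, diet=omnivore, mass=6, skin=fur}, since skin is fur.
No match: {class=bird, diet=omnivore, mass=2, skin=fur}, since skin is fur.

No match, No match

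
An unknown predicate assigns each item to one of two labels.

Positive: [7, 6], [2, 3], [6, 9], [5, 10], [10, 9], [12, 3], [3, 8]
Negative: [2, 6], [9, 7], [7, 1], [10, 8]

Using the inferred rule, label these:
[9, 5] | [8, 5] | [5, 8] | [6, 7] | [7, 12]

A rule that fits every label: sum is odd — true of each 'Positive' example, false of each 'Negative' one.
[9, 5] — 9+5 = 14, hence Negative.
[8, 5] — 8+5 = 13, hence Positive.
[5, 8] — 5+8 = 13, hence Positive.
[6, 7] — 6+7 = 13, hence Positive.
[7, 12] — 7+12 = 19, hence Positive.

Negative, Positive, Positive, Positive, Positive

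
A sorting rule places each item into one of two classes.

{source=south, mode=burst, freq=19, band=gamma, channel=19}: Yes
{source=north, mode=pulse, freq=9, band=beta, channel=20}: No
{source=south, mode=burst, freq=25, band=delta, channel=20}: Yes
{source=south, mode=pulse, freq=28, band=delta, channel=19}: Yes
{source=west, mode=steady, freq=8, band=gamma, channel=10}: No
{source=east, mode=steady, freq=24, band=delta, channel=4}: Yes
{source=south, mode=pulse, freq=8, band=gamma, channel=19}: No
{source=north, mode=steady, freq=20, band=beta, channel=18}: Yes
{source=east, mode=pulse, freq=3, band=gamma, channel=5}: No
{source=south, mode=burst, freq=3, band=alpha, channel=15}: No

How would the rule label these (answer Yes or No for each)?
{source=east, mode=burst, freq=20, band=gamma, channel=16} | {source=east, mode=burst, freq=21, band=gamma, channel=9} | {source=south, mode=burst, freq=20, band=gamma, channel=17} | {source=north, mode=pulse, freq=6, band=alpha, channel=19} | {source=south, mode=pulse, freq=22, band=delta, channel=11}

Yes, Yes, Yes, No, Yes

Rule: freq ≥ 19. This holds for each 'Yes' example and fails for each 'No' one.
Yes: {source=east, mode=burst, freq=20, band=gamma, channel=16}, since freq = 20. Yes: {source=east, mode=burst, freq=21, band=gamma, channel=9}, since freq = 21. Yes: {source=south, mode=burst, freq=20, band=gamma, channel=17}, since freq = 20. No: {source=north, mode=pulse, freq=6, band=alpha, channel=19}, since freq = 6. Yes: {source=south, mode=pulse, freq=22, band=delta, channel=11}, since freq = 22.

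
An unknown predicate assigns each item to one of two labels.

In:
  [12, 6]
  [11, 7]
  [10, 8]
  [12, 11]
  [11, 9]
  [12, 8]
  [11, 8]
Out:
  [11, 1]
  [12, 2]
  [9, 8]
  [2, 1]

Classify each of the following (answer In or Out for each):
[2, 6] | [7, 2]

Out, Out

A rule that fits every label: sum ≥ 18 — true of each 'In' example, false of each 'Out' one.
[2, 6]: 2+6 = 8 — fails this test, so Out. [7, 2]: 7+2 = 9 — fails this test, so Out.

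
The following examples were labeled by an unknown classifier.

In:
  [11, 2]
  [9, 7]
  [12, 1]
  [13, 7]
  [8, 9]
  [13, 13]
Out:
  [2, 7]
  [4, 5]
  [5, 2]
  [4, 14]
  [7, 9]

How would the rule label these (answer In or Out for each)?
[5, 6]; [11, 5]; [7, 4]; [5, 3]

The rule appears to be: first ≥ 8.
[5, 6] → first 5 → Out. [11, 5] → first 11 → In. [7, 4] → first 7 → Out. [5, 3] → first 5 → Out.

Out, In, Out, Out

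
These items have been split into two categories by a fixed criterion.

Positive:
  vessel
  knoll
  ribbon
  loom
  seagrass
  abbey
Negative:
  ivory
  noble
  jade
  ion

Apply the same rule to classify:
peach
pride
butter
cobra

Negative, Negative, Positive, Negative

The classifier is using: has a double letter.
peach — no doubled letter, hence Negative.
pride — no doubled letter, hence Negative.
butter — 'tt' doubled, hence Positive.
cobra — no doubled letter, hence Negative.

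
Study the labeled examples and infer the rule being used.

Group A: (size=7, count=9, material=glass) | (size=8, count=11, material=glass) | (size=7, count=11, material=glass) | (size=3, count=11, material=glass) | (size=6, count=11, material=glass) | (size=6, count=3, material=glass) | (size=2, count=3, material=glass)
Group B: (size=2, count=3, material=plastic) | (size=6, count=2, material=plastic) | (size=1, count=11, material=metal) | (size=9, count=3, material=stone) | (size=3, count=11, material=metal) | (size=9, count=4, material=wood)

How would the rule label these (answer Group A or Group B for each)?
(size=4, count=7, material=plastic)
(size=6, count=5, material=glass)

Group B, Group A

The common property of the 'Group A' items is: material is glass. No 'Group B' item has it.
(size=4, count=7, material=plastic): Group B (material is plastic). (size=6, count=5, material=glass): Group A (material is glass).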